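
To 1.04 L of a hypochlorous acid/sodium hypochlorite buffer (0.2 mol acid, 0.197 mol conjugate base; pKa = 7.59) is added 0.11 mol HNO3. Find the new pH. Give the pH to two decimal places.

After neutralization: n(HOCl) = 0.31 mol, n(OCl-) = 0.087 mol.
Henderson–Hasselbalch with mole ratio 0.087/0.31: pH = 7.59 + (-0.552)

pH = 7.04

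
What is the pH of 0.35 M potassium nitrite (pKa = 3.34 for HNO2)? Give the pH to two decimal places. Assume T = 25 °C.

pH = 8.44

NO2- is the conjugate base of the weak acid HNO2.
Ka = 10^(−3.34) = 4.57 × 10^-4
Kb = Kw/Ka = 1.0×10^-14 / 4.57 × 10^-4 = 2.19 × 10^-11
Kb = x²/(0.35 − x) = 2.19 × 10^-11
Neglecting x in the denominator: x = √(2.19 × 10^-11 × 0.35) = 2.77 × 10^-6 M
Check: 0.00079% ionized — well under 5%, approximation valid.
pOH = 5.56, so pH = 14.00 − pOH = 8.44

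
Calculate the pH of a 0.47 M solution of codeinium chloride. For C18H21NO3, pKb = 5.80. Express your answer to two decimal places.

C18H22NO3+ is the conjugate acid of the weak base C18H21NO3.
Kb = 10^(−5.80) = 1.58 × 10^-6
Ka = Kw/Kb = 1.0×10^-14 / 1.58 × 10^-6 = 6.33 × 10^-9
Ka = [H+]²/(0.47 − [H+]) = 6.33 × 10^-9
Neglecting [H+] in the denominator: [H+] = √(6.33 × 10^-9 × 0.47) = 5.45 × 10^-5 M
([H+]/C₀ = 0.012% < 5%, so the approximation holds.)
pH = −log(5.45 × 10^-5) = 4.26

pH = 4.26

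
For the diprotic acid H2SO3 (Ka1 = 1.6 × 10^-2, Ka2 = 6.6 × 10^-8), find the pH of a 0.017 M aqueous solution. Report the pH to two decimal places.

Ka1 ≫ Ka2, so treat the first dissociation as the only significant source of H+.
Ka1 = x²/(0.017 − x) = 1.6 × 10^-2
Solving the quadratic: x = (−Ka1 + √(Ka1² + 4·Ka1·C₀))/2 = 1.03 × 10^-2 M
pH = −log(1.03 × 10^-2) = 1.99

pH = 1.99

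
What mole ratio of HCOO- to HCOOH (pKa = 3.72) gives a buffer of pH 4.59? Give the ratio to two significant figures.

ratio = 7.4

pH = pKa + log(r) ⇒ log(r) = 4.59 − 3.72 = +0.87
r = [HCOO-]/[HCOOH] = 10^(+0.87) = 7.41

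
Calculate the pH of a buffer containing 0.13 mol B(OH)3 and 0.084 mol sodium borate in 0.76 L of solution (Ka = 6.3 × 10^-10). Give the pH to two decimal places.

pH = 9.01

pKa = −log(6.3 × 10^-10) = 9.201
Henderson–Hasselbalch: pH = pKa + log([B(OH)4-]/[B(OH)3]) = 9.201 + log(0.084/0.13)
pH = 9.201 + (-0.190) = 9.01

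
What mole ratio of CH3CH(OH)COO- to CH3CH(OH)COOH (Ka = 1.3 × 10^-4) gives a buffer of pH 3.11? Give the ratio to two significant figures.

ratio = 0.17

pKa = -log(1.3 × 10^-4) = 3.886
pH = pKa + log(r) ⇒ log(r) = 3.11 − 3.886 = -0.776
r = [CH3CH(OH)COO-]/[CH3CH(OH)COOH] = 10^(-0.776) = 0.167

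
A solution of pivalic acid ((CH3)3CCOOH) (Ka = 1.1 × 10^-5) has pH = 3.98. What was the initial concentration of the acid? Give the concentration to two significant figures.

C₀ = 1.1 × 10^-3 M

[H+] = 10^(-3.98) = 1.05 × 10^-4 M = x
Ka = x²/(C₀ − x) ⇒ C₀ = x + x²/Ka
C₀ = 1.05 × 10^-4 + (1.05 × 10^-4)²/(1.1 × 10^-5) = 1.11 × 10^-3 M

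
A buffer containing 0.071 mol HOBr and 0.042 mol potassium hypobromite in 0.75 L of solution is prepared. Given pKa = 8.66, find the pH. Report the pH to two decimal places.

pH = 8.43

Using pH = pKa + log([base]/[acid]) with [base]/[acid] = 0.042/0.071:
pH = 8.66 + (-0.228) = 8.43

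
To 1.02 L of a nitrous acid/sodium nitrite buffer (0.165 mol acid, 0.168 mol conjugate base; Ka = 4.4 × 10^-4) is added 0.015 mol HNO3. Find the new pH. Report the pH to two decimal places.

pH = 3.29

Added H+ converts NO2- to HNO2: HNO2 → 0.18 mol, NO2- → 0.153 mol.
pKa = −log(4.4 × 10^-4) = 3.357
Henderson–Hasselbalch with mole ratio 0.153/0.18: pH = 3.357 + (-0.071)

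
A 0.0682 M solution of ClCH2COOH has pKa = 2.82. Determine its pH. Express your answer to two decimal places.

ClCH2COOH ⇌ ClCH2COO- + H+
Ka = 10^(−2.82) = 1.51 × 10^-3
From the ICE table, Ka = [H+]²/(0.0682 − [H+]) = 1.51 × 10^-3.
Here C₀/Ka ≈ 45.2, so the small-[H+] approximation fails. Use the quadratic:
[H+] = (−Ka + √(Ka² + 4·Ka·C₀))/2 = 9.42 × 10^-3 M
pH = −log(9.42 × 10^-3) = 2.03

pH = 2.03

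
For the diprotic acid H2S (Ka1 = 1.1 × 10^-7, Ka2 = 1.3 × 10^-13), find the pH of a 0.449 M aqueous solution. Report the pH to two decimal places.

pH = 3.65

Ka1 ≫ Ka2, so treat the first dissociation as the only significant source of H+.
Ka1 = x²/(0.449 − x) = 1.1 × 10^-7
x ≈ √(1.1 × 10^-7 × 0.449) = 2.22 × 10^-4 M
pH = −log(2.22 × 10^-4) = 3.65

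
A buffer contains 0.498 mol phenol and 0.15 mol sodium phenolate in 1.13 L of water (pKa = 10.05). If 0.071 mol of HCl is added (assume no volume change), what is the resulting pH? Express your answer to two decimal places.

pH = 9.19

After neutralization: n(C6H5OH) = 0.569 mol, n(C6H5O-) = 0.079 mol.
pH = pKa + log([A⁻]/[HA]) = 10.05 + log(0.079/0.569) = 10.05 -0.857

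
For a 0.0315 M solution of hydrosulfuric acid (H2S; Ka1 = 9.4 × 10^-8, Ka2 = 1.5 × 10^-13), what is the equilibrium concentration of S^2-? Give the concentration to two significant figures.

First ionization gives [H+] ≈ [HS-] = 5.44 × 10^-5 M.
Second step: Ka2 = [H+][S^2-]/[HS-] ≈ [S^2-] (since [H+] ≈ [HS-]).
So [S^2-] ≈ Ka2.

1.5 × 10^-13 M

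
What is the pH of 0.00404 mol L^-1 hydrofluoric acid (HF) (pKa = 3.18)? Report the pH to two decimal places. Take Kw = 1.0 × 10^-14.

pH = 2.87

HF ⇌ F- + H+
Ka = 10^(−3.18) = 6.61 × 10^-4
Ka = [H+]²/(0.00404 − [H+]) = 6.61 × 10^-4
[H+] is not negligible relative to C₀; solve [H+]² + 0.000661·[H+] − 2.67e-06 = 0.
[H+] = (−Ka + √(Ka² + 4·Ka·C₀))/2 = 1.34 × 10^-3 M
pH = −log(1.34 × 10^-3) = 2.87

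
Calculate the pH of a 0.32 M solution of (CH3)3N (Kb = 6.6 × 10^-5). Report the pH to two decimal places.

(CH3)3N + H2O ⇌ (CH3)3NH+ + OH-
From the ICE table, Kb = [OH-]²/(0.32 − [OH-]) = 6.6 × 10^-5.
Since Kb ≪ C₀, [OH-] ≈ √(Kb·C₀) = 4.60 × 10^-3 M.
pOH = 2.34, so pH = 14.00 − pOH = 11.66

pH = 11.66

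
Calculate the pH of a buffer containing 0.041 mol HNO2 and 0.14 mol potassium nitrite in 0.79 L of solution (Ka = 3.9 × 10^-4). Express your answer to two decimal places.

pH = 3.94

pKa = −log(3.9 × 10^-4) = 3.409
Henderson–Hasselbalch: pH = pKa + log([NO2-]/[HNO2]) = 3.409 + log(0.14/0.041)
pH = 3.409 + (+0.533) = 3.94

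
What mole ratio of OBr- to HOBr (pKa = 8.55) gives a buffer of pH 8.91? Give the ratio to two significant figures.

pH = pKa + log(r) ⇒ log(r) = 8.91 − 8.55 = +0.36
r = [OBr-]/[HOBr] = 10^(+0.36) = 2.29

ratio = 2.3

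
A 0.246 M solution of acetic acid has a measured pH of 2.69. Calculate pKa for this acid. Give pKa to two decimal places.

pKa = 4.77

[H+] = 10^(-2.69) = 2.04 × 10^-3 M
At equilibrium [HA] = 0.246 − 2.04 × 10^-3 = 2.44 × 10^-1 M
Ka = [H+][A-]/[HA] = (2.04 × 10^-3)² / 2.44 × 10^-1 = 1.71 × 10^-5
pKa = -log(1.71 × 10^-5) = 4.77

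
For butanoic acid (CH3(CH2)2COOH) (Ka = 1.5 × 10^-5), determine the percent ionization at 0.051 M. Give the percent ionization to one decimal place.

CH3(CH2)2COOH ⇌ CH3(CH2)2COO- + H+; let x = [H+] at equilibrium.
x ≈ √(Ka·C₀) = √(1.5 × 10^-5 × 0.051) = 8.75 × 10^-4 M
Fraction ionized = 8.75 × 10^-4 / 0.051 = 0.0172 → 1.7%

1.7%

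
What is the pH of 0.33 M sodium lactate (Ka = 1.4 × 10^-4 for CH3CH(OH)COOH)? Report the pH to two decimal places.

CH3CH(OH)COO- is the conjugate base of the weak acid CH3CH(OH)COOH.
Kb = Kw/Ka = 1.0×10^-14 / 1.4 × 10^-4 = 7.14 × 10^-11
Kb = [OH-]²/(0.33 − [OH-]) = 7.14 × 10^-11
Neglecting [OH-] in the denominator: [OH-] = √(7.14 × 10^-11 × 0.33) = 4.85 × 10^-6 M
([OH-]/C₀ = 0.0015% < 5%, so the approximation holds.)
pOH = 5.31, so pH = 14.00 − pOH = 8.69

pH = 8.69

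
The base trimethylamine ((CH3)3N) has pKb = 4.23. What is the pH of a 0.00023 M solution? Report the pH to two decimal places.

pH = 9.96

(CH3)3N + H2O ⇌ (CH3)3NH+ + OH-
Kb = 10^(−4.23) = 5.89 × 10^-5
From the ICE table, Kb = x²/(0.00023 − x) = 5.89 × 10^-5.
The 5% rule fails; solving x² + Kb·x − Kb·C₀ = 0 exactly:
x = (−Kb + √(Kb² + 4·Kb·C₀))/2 = 9.06 × 10^-5 M
pOH = −log(9.06 × 10^-5) = 4.04; pH = 14.00 − 4.04 = 9.96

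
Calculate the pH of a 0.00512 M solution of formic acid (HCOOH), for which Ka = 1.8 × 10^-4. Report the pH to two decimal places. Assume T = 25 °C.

pH = 3.06

HCOOH ⇌ HCOO- + H+
Ka = x²/(0.00512 − x) = 1.8 × 10^-4
Here C₀/Ka ≈ 28.4, so the small-x approximation fails. Use the quadratic:
x = (−Ka + √(Ka² + 4·Ka·C₀))/2 = 8.74 × 10^-4 M
pH = −log[H+] = −log(8.74 × 10^-4) = 3.06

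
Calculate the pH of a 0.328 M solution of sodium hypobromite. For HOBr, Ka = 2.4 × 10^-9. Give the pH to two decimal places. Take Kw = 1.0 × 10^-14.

pH = 11.07

OBr- is the conjugate base of the weak acid HOBr.
Kb = Kw/Ka = 1.0×10^-14 / 2.4 × 10^-9 = 4.17 × 10^-6
Kb = [OH-]²/(0.328 − [OH-]) = 4.17 × 10^-6
Since Kb ≪ C₀, [OH-] ≈ √(Kb·C₀) = 1.17 × 10^-3 M.
Check: 0.36% ionized — well under 5%, approximation valid.
pOH = 2.93, so pH = 14.00 − pOH = 11.07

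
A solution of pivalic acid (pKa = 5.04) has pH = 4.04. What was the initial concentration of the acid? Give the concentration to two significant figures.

[H+] = 10^(-4.04) = 9.12 × 10^-5 M = x
Ka = 10^(−5.04) = 9.12 × 10^-6
Ka = x²/(C₀ − x) ⇒ C₀ = x + x²/Ka
C₀ = 9.12 × 10^-5 + (9.12 × 10^-5)²/(9.12 × 10^-6) = 1.00 × 10^-3 M

C₀ = 1.0 × 10^-3 M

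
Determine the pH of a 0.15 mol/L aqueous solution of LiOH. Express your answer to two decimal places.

pH = 13.18

LiOH is a strong base; [OH-] = 0.15 M.
pOH = -log(0.15) = 0.82
pH = 14.00 - 0.82 = 13.18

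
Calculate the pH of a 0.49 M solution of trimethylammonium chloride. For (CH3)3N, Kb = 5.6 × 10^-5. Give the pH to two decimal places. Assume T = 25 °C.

pH = 5.03

(CH3)3NH+ is the conjugate acid of the weak base (CH3)3N.
Ka = Kw/Kb = 1.0×10^-14 / 5.6 × 10^-5 = 1.79 × 10^-10
Let x = [H+] at equilibrium. Ka = x²/(0.49 − x).
Since Ka ≪ C₀, x ≈ √(Ka·C₀) = 9.37 × 10^-6 M.
(x/C₀ = 0.0019% < 5%, so the approximation holds.)
pH = −log[H+] = −log(9.37 × 10^-6) = 5.03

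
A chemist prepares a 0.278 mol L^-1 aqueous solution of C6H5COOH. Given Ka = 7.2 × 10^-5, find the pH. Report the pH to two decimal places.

pH = 2.35

C6H5COOH ⇌ C6H5COO- + H+
Let x = [H+] at equilibrium. Ka = x²/(0.278 − x).
Assume x ≪ 0.278: x ≈ √(7.2 × 10^-5 × 0.278) = 4.47 × 10^-3 M
pH = −log[H+] = −log(4.47 × 10^-3) = 2.35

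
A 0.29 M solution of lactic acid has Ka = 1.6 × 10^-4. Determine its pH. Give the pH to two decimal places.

CH3CH(OH)COOH ⇌ CH3CH(OH)COO- + H+
Ka = x²/(0.29 − x) = 1.6 × 10^-4
Since Ka ≪ C₀, x ≈ √(Ka·C₀) = 6.81 × 10^-3 M.
Check: 2.3% ionized — well under 5%, approximation valid.
pH = −log(6.81 × 10^-3) = 2.17

pH = 2.17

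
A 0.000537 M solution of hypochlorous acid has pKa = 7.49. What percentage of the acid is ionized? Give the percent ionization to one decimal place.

HOCl ⇌ OCl- + H+; let x = [H+] at equilibrium.
Ka = 10^(−7.49) = 3.24 × 10^-8
x ≈ √(Ka·C₀) = √(3.24 × 10^-8 × 0.000537) = 4.17 × 10^-6 M
Fraction ionized = 4.17 × 10^-6 / 0.000537 = 0.0078 → 0.8%

0.8%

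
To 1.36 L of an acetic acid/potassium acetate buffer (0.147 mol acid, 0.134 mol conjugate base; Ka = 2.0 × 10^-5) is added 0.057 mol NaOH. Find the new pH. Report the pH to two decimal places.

After neutralization: n(CH3COOH) = 0.09 mol, n(CH3COO-) = 0.191 mol.
pKa = −log(2.0 × 10^-5) = 4.699
pH = pKa + log(n_CH3COO-/n_CH3COOH) = 4.699 + log(0.191/0.09) = 4.699 + (+0.327)

pH = 5.03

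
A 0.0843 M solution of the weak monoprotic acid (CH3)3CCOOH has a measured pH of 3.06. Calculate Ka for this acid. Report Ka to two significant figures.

Ka = 9.1 × 10^-6

[H+] = 10^(-3.06) = 8.71 × 10^-4 M
At equilibrium [HA] = 0.0843 − 8.71 × 10^-4 = 8.34 × 10^-2 M
Ka = [H+][A-]/[HA] = (8.71 × 10^-4)² / 8.34 × 10^-2 = 9.1 × 10^-6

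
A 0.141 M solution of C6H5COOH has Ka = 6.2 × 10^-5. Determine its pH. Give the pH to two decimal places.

pH = 2.53

C6H5COOH ⇌ C6H5COO- + H+
From the ICE table, Ka = [H+]²/(0.141 − [H+]) = 6.2 × 10^-5.
Since Ka ≪ C₀, [H+] ≈ √(Ka·C₀) = 2.96 × 10^-3 M.
Check: 2.1% ionized — well under 5%, approximation valid.
pH = −log(2.96 × 10^-3) = 2.53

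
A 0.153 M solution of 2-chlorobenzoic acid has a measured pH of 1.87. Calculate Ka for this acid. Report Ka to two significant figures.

[H+] = 10^(-1.87) = 1.35 × 10^-2 M
At equilibrium [HA] = 0.153 − 1.35 × 10^-2 = 1.39 × 10^-1 M
Ka = [H+][A-]/[HA] = (1.35 × 10^-2)² / 1.39 × 10^-1 = 1.3 × 10^-3

Ka = 1.3 × 10^-3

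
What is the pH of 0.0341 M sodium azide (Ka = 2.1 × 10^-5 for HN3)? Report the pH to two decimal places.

N3- is the conjugate base of the weak acid HN3.
Kb = Kw/Ka = 1.0×10^-14 / 2.1 × 10^-5 = 4.76 × 10^-10
From the ICE table, Kb = x²/(0.0341 − x) = 4.76 × 10^-10.
Since Kb ≪ C₀, x ≈ √(Kb·C₀) = 4.03 × 10^-6 M.
Check: 0.012% ionized — well under 5%, approximation valid.
pOH = 5.39, so pH = 14.00 − pOH = 8.61

pH = 8.61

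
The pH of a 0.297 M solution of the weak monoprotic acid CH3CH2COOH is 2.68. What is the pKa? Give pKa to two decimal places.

[H+] = 10^(-2.68) = 2.09 × 10^-3 M
At equilibrium [HA] = 0.297 − 2.09 × 10^-3 = 2.95 × 10^-1 M
Ka = [H+][A-]/[HA] = (2.09 × 10^-3)² / 2.95 × 10^-1 = 1.48 × 10^-5
pKa = -log(1.48 × 10^-5) = 4.83

pKa = 4.83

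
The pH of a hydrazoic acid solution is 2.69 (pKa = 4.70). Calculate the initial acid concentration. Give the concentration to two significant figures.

[H+] = 10^(-2.69) = 2.04 × 10^-3 M = x
Ka = 10^(−4.70) = 2.00 × 10^-5
Ka = x²/(C₀ − x) ⇒ C₀ = x + x²/Ka
C₀ = 2.04 × 10^-3 + (2.04 × 10^-3)²/(2.00 × 10^-5) = 2.10 × 10^-1 M

C₀ = 2.1 × 10^-1 M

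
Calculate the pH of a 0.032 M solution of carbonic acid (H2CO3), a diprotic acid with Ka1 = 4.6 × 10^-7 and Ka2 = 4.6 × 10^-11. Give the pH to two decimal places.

Since Ka1 ≫ Ka2, the first ionization dominates [H+].
Ka1 = x²/(0.032 − x) = 4.6 × 10^-7
x ≈ √(4.6 × 10^-7 × 0.032) = 1.21 × 10^-4 M
pH = −log(1.21 × 10^-4) = 3.92

pH = 3.92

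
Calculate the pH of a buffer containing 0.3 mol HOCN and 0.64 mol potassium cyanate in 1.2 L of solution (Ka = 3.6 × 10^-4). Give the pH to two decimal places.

pH = 3.77

pKa = −log(3.6 × 10^-4) = 3.444
pH = pKa + log([A⁻]/[HA]) = 3.444 + log(0.64/0.3)
pH = 3.444 + (+0.329) = 3.77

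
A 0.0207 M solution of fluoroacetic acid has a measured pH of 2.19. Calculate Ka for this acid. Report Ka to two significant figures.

[H+] = 10^(-2.19) = 6.46 × 10^-3 M
At equilibrium [HA] = 0.0207 − 6.46 × 10^-3 = 1.42 × 10^-2 M
Ka = [H+][A-]/[HA] = (6.46 × 10^-3)² / 1.42 × 10^-2 = 2.9 × 10^-3

Ka = 2.9 × 10^-3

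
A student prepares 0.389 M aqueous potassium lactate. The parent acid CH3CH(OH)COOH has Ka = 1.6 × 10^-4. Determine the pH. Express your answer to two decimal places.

CH3CH(OH)COO- is the conjugate base of the weak acid CH3CH(OH)COOH.
Kb = Kw/Ka = 1.0×10^-14 / 1.6 × 10^-4 = 6.25 × 10^-11
Kb = x²/(0.389 − x) = 6.25 × 10^-11
Assume x ≪ 0.389: x ≈ √(6.25 × 10^-11 × 0.389) = 4.93 × 10^-6 M
Check: 0.0013% ionized — well under 5%, approximation valid.
pOH = 5.31, so pH = 14.00 − pOH = 8.69

pH = 8.69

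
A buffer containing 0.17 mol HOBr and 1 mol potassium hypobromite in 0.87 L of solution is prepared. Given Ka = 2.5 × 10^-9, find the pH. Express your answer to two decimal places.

pKa = −log(2.5 × 10^-9) = 8.602
Using pH = pKa + log([base]/[acid]) with [base]/[acid] = 1/0.17:
pH = 8.602 + (+0.770) = 9.37

pH = 9.37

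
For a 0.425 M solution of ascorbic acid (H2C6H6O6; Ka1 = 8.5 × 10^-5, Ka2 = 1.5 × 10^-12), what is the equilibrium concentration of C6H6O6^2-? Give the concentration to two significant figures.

1.5 × 10^-12 M

First ionization gives [H+] ≈ [HC6H6O6-] = 6.01 × 10^-3 M.
Second step: Ka2 = [H+][C6H6O6^2-]/[HC6H6O6-] ≈ [C6H6O6^2-] (since [H+] ≈ [HC6H6O6-]).
So [C6H6O6^2-] ≈ Ka2.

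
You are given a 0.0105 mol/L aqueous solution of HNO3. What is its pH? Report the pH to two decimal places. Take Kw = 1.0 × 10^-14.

pH = 1.98

HNO3 is a strong acid and dissociates completely, so [H+] = 0.0105 M.
pH = -log(0.0105) = 1.98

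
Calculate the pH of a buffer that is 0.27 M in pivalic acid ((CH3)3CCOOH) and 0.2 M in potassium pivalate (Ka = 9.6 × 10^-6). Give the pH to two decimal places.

pKa = −log(9.6 × 10^-6) = 5.018
pH = pKa + log([A⁻]/[HA]) = 5.018 + log(0.2/0.27)
pH = 5.018 + (-0.130) = 4.89

pH = 4.89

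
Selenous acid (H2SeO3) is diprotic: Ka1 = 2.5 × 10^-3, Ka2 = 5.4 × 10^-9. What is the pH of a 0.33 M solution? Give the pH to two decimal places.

pH = 1.56

Ka1 ≫ Ka2, so treat the first dissociation as the only significant source of H+.
Ka1 = x²/(0.33 − x) = 2.5 × 10^-3
Solving the quadratic: x = (−Ka1 + √(Ka1² + 4·Ka1·C₀))/2 = 2.75 × 10^-2 M
pH = −log(2.75 × 10^-2) = 1.56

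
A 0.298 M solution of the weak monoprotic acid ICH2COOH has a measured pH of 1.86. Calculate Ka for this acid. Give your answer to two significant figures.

[H+] = 10^(-1.86) = 1.38 × 10^-2 M
At equilibrium [HA] = 0.298 − 1.38 × 10^-2 = 2.84 × 10^-1 M
Ka = [H+][A-]/[HA] = (1.38 × 10^-2)² / 2.84 × 10^-1 = 6.7 × 10^-4

Ka = 6.7 × 10^-4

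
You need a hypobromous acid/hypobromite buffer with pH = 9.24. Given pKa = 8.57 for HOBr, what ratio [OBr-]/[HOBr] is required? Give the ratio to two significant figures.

ratio = 4.7

pH = pKa + log(r) ⇒ log(r) = 9.24 − 8.57 = +0.67
r = [OBr-]/[HOBr] = 10^(+0.67) = 4.68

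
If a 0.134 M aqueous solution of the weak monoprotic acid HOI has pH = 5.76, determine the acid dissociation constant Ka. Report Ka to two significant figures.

Ka = 2.3 × 10^-11

[H+] = 10^(-5.76) = 1.74 × 10^-6 M
At equilibrium [HA] = 0.134 − 1.74 × 10^-6 = 1.34 × 10^-1 M
Ka = [H+][A-]/[HA] = (1.74 × 10^-6)² / 1.34 × 10^-1 = 2.3 × 10^-11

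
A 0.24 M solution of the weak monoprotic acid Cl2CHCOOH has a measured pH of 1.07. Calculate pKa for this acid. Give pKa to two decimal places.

pKa = 1.33

[H+] = 10^(-1.07) = 8.51 × 10^-2 M
At equilibrium [HA] = 0.24 − 8.51 × 10^-2 = 1.55 × 10^-1 M
Ka = [H+][A-]/[HA] = (8.51 × 10^-2)² / 1.55 × 10^-1 = 4.67 × 10^-2
pKa = -log(4.67 × 10^-2) = 1.33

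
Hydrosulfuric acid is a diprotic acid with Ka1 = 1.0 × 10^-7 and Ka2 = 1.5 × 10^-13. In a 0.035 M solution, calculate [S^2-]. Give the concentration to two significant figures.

First ionization gives [H+] ≈ [HS-] = 5.92 × 10^-5 M.
Second step: Ka2 = [H+][S^2-]/[HS-] ≈ [S^2-] (since [H+] ≈ [HS-]).
So [S^2-] ≈ Ka2.

1.5 × 10^-13 M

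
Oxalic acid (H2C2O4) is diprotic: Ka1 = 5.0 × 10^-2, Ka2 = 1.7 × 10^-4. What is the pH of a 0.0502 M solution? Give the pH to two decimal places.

Since Ka1 ≫ Ka2, the first ionization dominates [H+].
Ka1 = x²/(0.0502 − x) = 5.0 × 10^-2
Solving the quadratic: x = (−Ka1 + √(Ka1² + 4·Ka1·C₀))/2 = 3.10 × 10^-2 M
pH = −log(3.10 × 10^-2) = 1.51

pH = 1.51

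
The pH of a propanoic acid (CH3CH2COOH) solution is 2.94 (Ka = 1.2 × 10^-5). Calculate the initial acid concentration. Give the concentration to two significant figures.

[H+] = 10^(-2.94) = 1.15 × 10^-3 M = x
Ka = x²/(C₀ − x) ⇒ C₀ = x + x²/Ka
C₀ = 1.15 × 10^-3 + (1.15 × 10^-3)²/(1.2 × 10^-5) = 1.11 × 10^-1 M

C₀ = 1.1 × 10^-1 M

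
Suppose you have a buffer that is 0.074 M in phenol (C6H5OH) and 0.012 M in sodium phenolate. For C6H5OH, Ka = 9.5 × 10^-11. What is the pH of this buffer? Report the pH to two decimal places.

pH = 9.23

pKa = −log(9.5 × 10^-11) = 10.022
Henderson–Hasselbalch: pH = pKa + log([C6H5O-]/[C6H5OH]) = 10.022 + log(0.012/0.074)
pH = 10.022 + (-0.790) = 9.23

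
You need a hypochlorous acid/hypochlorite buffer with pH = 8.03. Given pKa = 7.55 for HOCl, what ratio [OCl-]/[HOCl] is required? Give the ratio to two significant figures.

pH = pKa + log(r) ⇒ log(r) = 8.03 − 7.55 = +0.48
r = [OCl-]/[HOCl] = 10^(+0.48) = 3.02

ratio = 3.0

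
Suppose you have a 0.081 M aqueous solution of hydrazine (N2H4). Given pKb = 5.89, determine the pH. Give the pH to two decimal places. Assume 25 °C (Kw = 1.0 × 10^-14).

N2H4 + H2O ⇌ N2H5+ + OH-
Kb = 10^(−5.89) = 1.29 × 10^-6
Kb = x²/(0.081 − x) = 1.29 × 10^-6
Assume x ≪ 0.081: x ≈ √(1.29 × 10^-6 × 0.081) = 3.23 × 10^-4 M
(x/C₀ = 0.4% < 5%, so the approximation holds.)
pOH = −log(3.23 × 10^-4) = 3.49; pH = 14.00 − 3.49 = 10.51

pH = 10.51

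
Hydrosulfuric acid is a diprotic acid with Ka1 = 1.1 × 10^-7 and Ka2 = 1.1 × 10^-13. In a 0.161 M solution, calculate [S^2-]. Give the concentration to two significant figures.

1.1 × 10^-13 M

First ionization gives [H+] ≈ [HS-] = 1.33 × 10^-4 M.
Second step: Ka2 = [H+][S^2-]/[HS-] ≈ [S^2-] (since [H+] ≈ [HS-]).
So [S^2-] ≈ Ka2.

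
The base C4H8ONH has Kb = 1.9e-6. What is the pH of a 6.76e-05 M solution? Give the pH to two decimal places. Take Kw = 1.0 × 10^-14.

C4H8ONH + H2O ⇌ C4H8ONH2+ + OH-
Kb = [OH-]²/(6.76e-05 − [OH-]) = 1.9 × 10^-6
The 5% rule fails; solving [OH-]² + Kb·[OH-] − Kb·C₀ = 0 exactly:
[OH-] = [−1.9e-06 + √(1.9e-06² + 5.14e-10)]/2 = 1.04 × 10^-5 M
pOH = −log(1.04 × 10^-5) = 4.98; pH = 14.00 − 4.98 = 9.02

pH = 9.02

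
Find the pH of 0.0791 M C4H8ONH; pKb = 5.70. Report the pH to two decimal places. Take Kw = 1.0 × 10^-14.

pH = 10.60

C4H8ONH + H2O ⇌ C4H8ONH2+ + OH-
Kb = 10^(−5.70) = 2.00 × 10^-6
From the ICE table, Kb = x²/(0.0791 − x) = 2.00 × 10^-6.
Neglecting x in the denominator: x = √(2.00 × 10^-6 × 0.0791) = 3.98 × 10^-4 M
(x/C₀ = 0.5% < 5%, so the approximation holds.)
pOH = −log(3.98 × 10^-4) = 3.40; pH = 14.00 − 3.40 = 10.60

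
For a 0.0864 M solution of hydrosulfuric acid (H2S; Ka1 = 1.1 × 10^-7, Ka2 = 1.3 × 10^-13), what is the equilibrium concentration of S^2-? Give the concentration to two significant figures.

First ionization gives [H+] ≈ [HS-] = 9.75 × 10^-5 M.
Second step: Ka2 = [H+][S^2-]/[HS-] ≈ [S^2-] (since [H+] ≈ [HS-]).
So [S^2-] ≈ Ka2.

1.3 × 10^-13 M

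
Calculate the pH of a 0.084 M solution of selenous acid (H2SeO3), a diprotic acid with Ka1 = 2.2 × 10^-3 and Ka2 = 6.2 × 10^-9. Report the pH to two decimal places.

Ka1 ≫ Ka2, so treat the first dissociation as the only significant source of H+.
Ka1 = x²/(0.084 − x) = 2.2 × 10^-3
Solving the quadratic: x = (−Ka1 + √(Ka1² + 4·Ka1·C₀))/2 = 1.25 × 10^-2 M
pH = −log(1.25 × 10^-2) = 1.90

pH = 1.90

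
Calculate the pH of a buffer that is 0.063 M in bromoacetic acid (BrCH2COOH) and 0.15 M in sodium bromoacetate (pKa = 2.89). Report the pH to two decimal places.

pH = 3.27

Using pH = pKa + log([base]/[acid]) with [base]/[acid] = 0.15/0.063:
pH = 2.89 + (+0.377) = 3.27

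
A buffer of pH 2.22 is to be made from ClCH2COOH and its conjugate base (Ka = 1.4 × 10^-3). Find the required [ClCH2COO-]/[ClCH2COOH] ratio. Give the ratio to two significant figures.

pKa = -log(1.4 × 10^-3) = 2.854
pH = pKa + log(r) ⇒ log(r) = 2.22 − 2.854 = -0.634
r = [ClCH2COO-]/[ClCH2COOH] = 10^(-0.634) = 0.232

ratio = 0.23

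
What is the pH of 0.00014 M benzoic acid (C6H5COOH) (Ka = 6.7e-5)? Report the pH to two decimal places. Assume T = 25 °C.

C6H5COOH ⇌ C6H5COO- + H+
From the ICE table, Ka = x²/(0.00014 − x) = 6.7 × 10^-5.
x is not negligible relative to C₀; solve x² + 6.7e-05·x − 9.38e-09 = 0.
x = (−Ka + √(Ka² + 4·Ka·C₀))/2 = 6.90 × 10^-5 M
pH = −log[H+] = −log(6.90 × 10^-5) = 4.16

pH = 4.16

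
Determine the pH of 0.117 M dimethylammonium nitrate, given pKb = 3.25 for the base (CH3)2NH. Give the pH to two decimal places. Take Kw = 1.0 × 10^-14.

(CH3)2NH2+ is the conjugate acid of the weak base (CH3)2NH.
Kb = 10^(−3.25) = 5.62 × 10^-4
Ka = Kw/Kb = 1.0×10^-14 / 5.62 × 10^-4 = 1.78 × 10^-11
Ka = [H+]²/(0.117 − [H+]) = 1.78 × 10^-11
Since Ka ≪ C₀, [H+] ≈ √(Ka·C₀) = 1.44 × 10^-6 M.
([H+]/C₀ = 0.0012% < 5%, so the approximation holds.)
pH = −log[H+] = −log(1.44 × 10^-6) = 5.84

pH = 5.84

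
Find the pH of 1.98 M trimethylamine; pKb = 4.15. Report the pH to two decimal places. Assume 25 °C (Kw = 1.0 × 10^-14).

(CH3)3N + H2O ⇌ (CH3)3NH+ + OH-
Kb = 10^(−4.15) = 7.08 × 10^-5
Kb = [OH-]²/(1.98 − [OH-]) = 7.08 × 10^-5
Neglecting [OH-] in the denominator: [OH-] = √(7.08 × 10^-5 × 1.98) = 1.18 × 10^-2 M
([OH-]/C₀ = 0.6% < 5%, so the approximation holds.)
pOH = −log(1.18 × 10^-2) = 1.93; pH = 14.00 − 1.93 = 12.07

pH = 12.07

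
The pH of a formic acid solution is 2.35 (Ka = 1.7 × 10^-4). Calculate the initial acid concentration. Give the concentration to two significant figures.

[H+] = 10^(-2.35) = 4.47 × 10^-3 M = x
Ka = x²/(C₀ − x) ⇒ C₀ = x + x²/Ka
C₀ = 4.47 × 10^-3 + (4.47 × 10^-3)²/(1.7 × 10^-4) = 1.22 × 10^-1 M

C₀ = 1.2 × 10^-1 M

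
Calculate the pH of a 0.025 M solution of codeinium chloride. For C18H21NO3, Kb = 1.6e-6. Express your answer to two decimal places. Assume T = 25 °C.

C18H22NO3+ is the conjugate acid of the weak base C18H21NO3.
Ka = Kw/Kb = 1.0×10^-14 / 1.6 × 10^-6 = 6.25 × 10^-9
Let x = [H+] at equilibrium. Ka = x²/(0.025 − x).
Assume x ≪ 0.025: x ≈ √(6.25 × 10^-9 × 0.025) = 1.25 × 10^-5 M
(x/C₀ = 0.05% < 5%, so the approximation holds.)
pH = −log[H+] = −log(1.25 × 10^-5) = 4.90

pH = 4.90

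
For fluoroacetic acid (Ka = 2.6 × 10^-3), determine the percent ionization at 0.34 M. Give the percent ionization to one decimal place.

FCH2COOH ⇌ FCH2COO- + H+; let x = [H+] at equilibrium.
Solve x² + 0.0026x − 0.000884 = 0 → x = 2.85 × 10^-2 M
% ionization = x/C₀ × 100% = 2.85 × 10^-2/0.34 × 100% = 8.4%

8.4%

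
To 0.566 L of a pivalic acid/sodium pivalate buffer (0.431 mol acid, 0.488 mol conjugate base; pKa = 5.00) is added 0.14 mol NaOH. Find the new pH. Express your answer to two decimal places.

pH = 5.33

After neutralization: n((CH3)3CCOOH) = 0.291 mol, n((CH3)3CCOO-) = 0.628 mol.
pH = pKa + log([A⁻]/[HA]) = 5.00 + log(0.628/0.291) = 5.00 +0.334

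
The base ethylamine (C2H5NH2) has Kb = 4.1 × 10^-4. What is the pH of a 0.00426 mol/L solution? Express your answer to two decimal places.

pH = 11.05

C2H5NH2 + H2O ⇌ C2H5NH3+ + OH-
From the ICE table, Kb = [OH-]²/(0.00426 − [OH-]) = 4.1 × 10^-4.
Here C₀/Kb ≈ 10.4, so the small-[OH-] approximation fails. Use the quadratic:
[OH-] = (−Kb + √(Kb² + 4·Kb·C₀))/2 = 1.13 × 10^-3 M
pOH = 2.95, so pH = 14.00 − pOH = 11.05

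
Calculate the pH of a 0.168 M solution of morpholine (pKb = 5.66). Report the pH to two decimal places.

pH = 10.78

C4H8ONH + H2O ⇌ C4H8ONH2+ + OH-
Kb = 10^(−5.66) = 2.19 × 10^-6
From the ICE table, Kb = x²/(0.168 − x) = 2.19 × 10^-6.
Assume x ≪ 0.168: x ≈ √(2.19 × 10^-6 × 0.168) = 6.07 × 10^-4 M
pOH = −log(6.07 × 10^-4) = 3.22; pH = 14.00 − 3.22 = 10.78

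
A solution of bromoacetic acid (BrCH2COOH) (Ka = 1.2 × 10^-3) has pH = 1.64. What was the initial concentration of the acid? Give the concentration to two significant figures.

C₀ = 4.6 × 10^-1 M

[H+] = 10^(-1.64) = 2.29 × 10^-2 M = x
Ka = x²/(C₀ − x) ⇒ C₀ = x + x²/Ka
C₀ = 2.29 × 10^-2 + (2.29 × 10^-2)²/(1.2 × 10^-3) = 4.60 × 10^-1 M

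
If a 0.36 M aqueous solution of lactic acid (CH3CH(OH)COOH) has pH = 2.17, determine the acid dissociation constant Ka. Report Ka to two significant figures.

[H+] = 10^(-2.17) = 6.76 × 10^-3 M
At equilibrium [HA] = 0.36 − 6.76 × 10^-3 = 3.53 × 10^-1 M
Ka = [H+][A-]/[HA] = (6.76 × 10^-3)² / 3.53 × 10^-1 = 1.3 × 10^-4

Ka = 1.3 × 10^-4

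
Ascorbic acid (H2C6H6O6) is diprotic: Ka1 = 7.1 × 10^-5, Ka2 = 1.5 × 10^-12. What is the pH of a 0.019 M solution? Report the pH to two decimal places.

Since Ka1 ≫ Ka2, the first ionization dominates [H+].
Ka1 = x²/(0.019 − x) = 7.1 × 10^-5
Solving the quadratic: x = (−Ka1 + √(Ka1² + 4·Ka1·C₀))/2 = 1.13 × 10^-3 M
pH = −log(1.13 × 10^-3) = 2.95

pH = 2.95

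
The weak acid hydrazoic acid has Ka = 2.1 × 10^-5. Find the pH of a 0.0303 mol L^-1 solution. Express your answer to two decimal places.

pH = 3.10

HN3 ⇌ N3- + H+
Ka = [H+]²/(0.0303 − [H+]) = 2.1 × 10^-5
Since Ka ≪ C₀, [H+] ≈ √(Ka·C₀) = 7.98 × 10^-4 M.
Check: 2.6% ionized — well under 5%, approximation valid.
pH = −log(7.98 × 10^-4) = 3.10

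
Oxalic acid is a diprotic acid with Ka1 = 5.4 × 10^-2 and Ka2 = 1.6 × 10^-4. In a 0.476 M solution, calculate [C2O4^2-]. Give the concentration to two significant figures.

1.6 × 10^-4 M

First ionization gives [H+] ≈ [HC2O4-] = 1.36 × 10^-1 M.
Second step: Ka2 = [H+][C2O4^2-]/[HC2O4-] ≈ [C2O4^2-] (since [H+] ≈ [HC2O4-]).
So [C2O4^2-] ≈ Ka2.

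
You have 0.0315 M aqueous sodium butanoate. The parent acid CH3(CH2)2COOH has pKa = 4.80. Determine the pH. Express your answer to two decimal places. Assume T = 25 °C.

CH3(CH2)2COO- is the conjugate base of the weak acid CH3(CH2)2COOH.
Ka = 10^(−4.80) = 1.58 × 10^-5
Kb = Kw/Ka = 1.0×10^-14 / 1.58 × 10^-5 = 6.33 × 10^-10
From the ICE table, Kb = x²/(0.0315 − x) = 6.33 × 10^-10.
Since Kb ≪ C₀, x ≈ √(Kb·C₀) = 4.47 × 10^-6 M.
Check: 0.014% ionized — well under 5%, approximation valid.
pOH = 5.35, so pH = 14.00 − pOH = 8.65

pH = 8.65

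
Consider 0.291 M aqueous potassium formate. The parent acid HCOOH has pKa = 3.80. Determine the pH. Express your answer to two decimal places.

pH = 8.63

HCOO- is the conjugate base of the weak acid HCOOH.
Ka = 10^(−3.80) = 1.58 × 10^-4
Kb = Kw/Ka = 1.0×10^-14 / 1.58 × 10^-4 = 6.33 × 10^-11
Kb = [OH-]²/(0.291 − [OH-]) = 6.33 × 10^-11
Since Kb ≪ C₀, [OH-] ≈ √(Kb·C₀) = 4.29 × 10^-6 M.
Check: 0.0015% ionized — well under 5%, approximation valid.
pOH = −log(4.29 × 10^-6) = 5.37; pH = 14.00 − 5.37 = 8.63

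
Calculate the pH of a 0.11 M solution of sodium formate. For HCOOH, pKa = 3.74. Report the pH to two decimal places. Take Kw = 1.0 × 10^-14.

HCOO- is the conjugate base of the weak acid HCOOH.
Ka = 10^(−3.74) = 1.82 × 10^-4
Kb = Kw/Ka = 1.0×10^-14 / 1.82 × 10^-4 = 5.49 × 10^-11
Kb = x²/(0.11 − x) = 5.49 × 10^-11
Assume x ≪ 0.11: x ≈ √(5.49 × 10^-11 × 0.11) = 2.46 × 10^-6 M
pOH = 5.61, so pH = 14.00 − pOH = 8.39

pH = 8.39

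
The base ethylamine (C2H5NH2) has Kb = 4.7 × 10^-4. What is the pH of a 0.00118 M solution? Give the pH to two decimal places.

C2H5NH2 + H2O ⇌ C2H5NH3+ + OH-
Kb = [OH-]²/(0.00118 − [OH-]) = 4.7 × 10^-4
[OH-] is not negligible relative to C₀; solve [OH-]² + 0.00047·[OH-] − 5.55e-07 = 0.
[OH-] = (−Kb + √(Kb² + 4·Kb·C₀))/2 = 5.46 × 10^-4 M
pOH = −log(5.46 × 10^-4) = 3.26; pH = 14.00 − 3.26 = 10.74

pH = 10.74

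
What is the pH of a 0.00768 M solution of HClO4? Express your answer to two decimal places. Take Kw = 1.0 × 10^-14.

HClO4 is a strong acid and dissociates completely, so [H+] = 0.00768 M.
pH = -log(0.00768) = 2.11

pH = 2.11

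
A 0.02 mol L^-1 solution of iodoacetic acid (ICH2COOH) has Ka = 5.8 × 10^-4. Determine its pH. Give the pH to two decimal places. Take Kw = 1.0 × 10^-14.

ICH2COOH ⇌ ICH2COO- + H+
From the ICE table, Ka = [H+]²/(0.02 − [H+]) = 5.8 × 10^-4.
[H+] is not negligible relative to C₀; solve [H+]² + 0.00058·[H+] − 1.16e-05 = 0.
[H+] = [−0.00058 + √(0.00058² + 4.64e-05)]/2 = 3.13 × 10^-3 M
pH = −log[H+] = −log(3.13 × 10^-3) = 2.50

pH = 2.50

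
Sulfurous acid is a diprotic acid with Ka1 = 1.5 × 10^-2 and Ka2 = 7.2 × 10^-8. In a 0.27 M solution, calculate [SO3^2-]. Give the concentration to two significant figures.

7.2 × 10^-8 M

First ionization gives [H+] ≈ [HSO3-] = 5.66 × 10^-2 M.
Second step: Ka2 = [H+][SO3^2-]/[HSO3-] ≈ [SO3^2-] (since [H+] ≈ [HSO3-]).
So [SO3^2-] ≈ Ka2.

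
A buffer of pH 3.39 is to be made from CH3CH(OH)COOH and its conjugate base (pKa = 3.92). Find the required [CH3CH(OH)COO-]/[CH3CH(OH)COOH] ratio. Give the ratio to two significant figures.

ratio = 0.30

pH = pKa + log(r) ⇒ log(r) = 3.39 − 3.92 = -0.53
r = [CH3CH(OH)COO-]/[CH3CH(OH)COOH] = 10^(-0.53) = 0.295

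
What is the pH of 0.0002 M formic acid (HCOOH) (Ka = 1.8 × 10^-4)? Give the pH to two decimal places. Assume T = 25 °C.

HCOOH ⇌ HCOO- + H+
From the ICE table, Ka = [H+]²/(0.0002 − [H+]) = 1.8 × 10^-4.
Here C₀/Ka ≈ 1.11, so the small-[H+] approximation fails. Use the quadratic:
[H+] = [−0.00018 + √(0.00018² + 1.44e-07)]/2 = 1.20 × 10^-4 M
pH = −log[H+] = −log(1.20 × 10^-4) = 3.92

pH = 3.92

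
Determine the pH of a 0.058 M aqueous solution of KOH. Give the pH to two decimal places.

pH = 12.76

KOH is a strong base; [OH-] = 0.058 M.
pOH = -log(0.058) = 1.24
pH = 14.00 - 1.24 = 12.76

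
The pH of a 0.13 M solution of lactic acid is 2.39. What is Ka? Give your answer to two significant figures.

[H+] = 10^(-2.39) = 4.07 × 10^-3 M
At equilibrium [HA] = 0.13 − 4.07 × 10^-3 = 1.26 × 10^-1 M
Ka = [H+][A-]/[HA] = (4.07 × 10^-3)² / 1.26 × 10^-1 = 1.3 × 10^-4

Ka = 1.3 × 10^-4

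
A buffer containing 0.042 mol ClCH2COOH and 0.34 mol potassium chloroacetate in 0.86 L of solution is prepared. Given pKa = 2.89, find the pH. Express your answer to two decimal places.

pH = pKa + log([A⁻]/[HA]) = 2.89 + log(0.34/0.042)
pH = 2.89 + (+0.908) = 3.80

pH = 3.80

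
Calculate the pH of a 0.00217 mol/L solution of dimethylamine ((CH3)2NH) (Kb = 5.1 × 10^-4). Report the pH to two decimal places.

(CH3)2NH + H2O ⇌ (CH3)2NH2+ + OH-
From the ICE table, Kb = x²/(0.00217 − x) = 5.1 × 10^-4.
x is not negligible relative to C₀; solve x² + 0.00051·x − 1.11e-06 = 0.
x = [−0.00051 + √(0.00051² + 4.43e-06)]/2 = 8.27 × 10^-4 M
pOH = −log(8.27 × 10^-4) = 3.08; pH = 14.00 − 3.08 = 10.92

pH = 10.92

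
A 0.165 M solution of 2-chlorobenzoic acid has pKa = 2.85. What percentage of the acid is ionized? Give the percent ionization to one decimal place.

8.8%

ClC6H4COOH ⇌ ClC6H4COO- + H+; let x = [H+] at equilibrium.
Ka = 10^(−2.85) = 1.41 × 10^-3
Solve x² + 0.00141x − 0.000233 = 0 → x = 1.46 × 10^-2 M
Fraction ionized = 1.46 × 10^-2 / 0.165 = 0.0885 → 8.8%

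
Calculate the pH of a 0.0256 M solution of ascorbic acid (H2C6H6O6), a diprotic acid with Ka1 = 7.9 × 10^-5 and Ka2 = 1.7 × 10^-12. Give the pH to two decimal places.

Since Ka1 ≫ Ka2, the first ionization dominates [H+].
Ka1 = x²/(0.0256 − x) = 7.9 × 10^-5
Solving the quadratic: x = (−Ka1 + √(Ka1² + 4·Ka1·C₀))/2 = 1.38 × 10^-3 M
pH = −log(1.38 × 10^-3) = 2.86

pH = 2.86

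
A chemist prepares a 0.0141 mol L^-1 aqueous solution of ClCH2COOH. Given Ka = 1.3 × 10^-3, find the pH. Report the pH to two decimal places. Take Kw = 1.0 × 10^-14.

ClCH2COOH ⇌ ClCH2COO- + H+
Ka = x²/(0.0141 − x) = 1.3 × 10^-3
x is not negligible relative to C₀; solve x² + 0.0013·x − 1.83e-05 = 0.
x = (−Ka + √(Ka² + 4·Ka·C₀))/2 = 3.68 × 10^-3 M
pH = −log[H+] = −log(3.68 × 10^-3) = 2.43

pH = 2.43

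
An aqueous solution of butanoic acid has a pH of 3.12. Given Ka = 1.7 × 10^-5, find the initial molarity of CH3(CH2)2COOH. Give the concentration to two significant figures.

C₀ = 3.5 × 10^-2 M

[H+] = 10^(-3.12) = 7.59 × 10^-4 M = x
Ka = x²/(C₀ − x) ⇒ C₀ = x + x²/Ka
C₀ = 7.59 × 10^-4 + (7.59 × 10^-4)²/(1.7 × 10^-5) = 3.46 × 10^-2 M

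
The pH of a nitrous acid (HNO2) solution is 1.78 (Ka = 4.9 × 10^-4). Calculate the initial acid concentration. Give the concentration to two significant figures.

[H+] = 10^(-1.78) = 1.66 × 10^-2 M = x
Ka = x²/(C₀ − x) ⇒ C₀ = x + x²/Ka
C₀ = 1.66 × 10^-2 + (1.66 × 10^-2)²/(4.9 × 10^-4) = 5.79 × 10^-1 M

C₀ = 5.8 × 10^-1 M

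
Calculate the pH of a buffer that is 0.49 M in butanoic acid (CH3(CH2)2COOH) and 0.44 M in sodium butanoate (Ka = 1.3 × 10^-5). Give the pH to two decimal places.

pKa = −log(1.3 × 10^-5) = 4.886
Using pH = pKa + log([base]/[acid]) with [base]/[acid] = 0.44/0.49:
pH = 4.886 + (-0.047) = 4.84

pH = 4.84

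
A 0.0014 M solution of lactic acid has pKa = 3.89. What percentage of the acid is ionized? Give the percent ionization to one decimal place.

CH3CH(OH)COOH ⇌ CH3CH(OH)COO- + H+; let x = [H+] at equilibrium.
Ka = 10^(−3.89) = 1.29 × 10^-4
Ka = x²/(C₀ − x); solving the quadratic gives x = 3.65 × 10^-4 M.
Fraction ionized = 3.65 × 10^-4 / 0.0014 = 0.2607 → 26.1%

26.1%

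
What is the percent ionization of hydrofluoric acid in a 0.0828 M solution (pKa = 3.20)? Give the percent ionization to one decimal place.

HF ⇌ F- + H+; let x = [H+] at equilibrium.
Ka = 10^(−3.20) = 6.31 × 10^-4
Ka = x²/(C₀ − x); solving the quadratic gives x = 6.92 × 10^-3 M.
% ionization = x/C₀ × 100% = 6.92 × 10^-3/0.0828 × 100% = 8.4%

8.4%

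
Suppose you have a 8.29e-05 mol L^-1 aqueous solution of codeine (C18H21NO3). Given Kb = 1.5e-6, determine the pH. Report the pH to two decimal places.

C18H21NO3 + H2O ⇌ C18H22NO3+ + OH-
From the ICE table, Kb = x²/(8.29e-05 − x) = 1.5 × 10^-6.
Here C₀/Kb ≈ 55.3, so the small-x approximation fails. Use the quadratic:
x = [−1.5e-06 + √(1.5e-06² + 4.97e-10)]/2 = 1.04 × 10^-5 M
pOH = 4.98, so pH = 14.00 − pOH = 9.02

pH = 9.02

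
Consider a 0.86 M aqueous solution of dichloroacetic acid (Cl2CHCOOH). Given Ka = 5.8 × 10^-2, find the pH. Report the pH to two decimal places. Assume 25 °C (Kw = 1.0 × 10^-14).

pH = 0.71

Cl2CHCOOH ⇌ Cl2CHCOO- + H+
From the ICE table, Ka = [H+]²/(0.86 − [H+]) = 5.8 × 10^-2.
The 5% rule fails; solving [H+]² + Ka·[H+] − Ka·C₀ = 0 exactly:
[H+] = [−0.058 + √(0.058² + 0.2)]/2 = 1.96 × 10^-1 M
pH = −log[H+] = −log(1.96 × 10^-1) = 0.71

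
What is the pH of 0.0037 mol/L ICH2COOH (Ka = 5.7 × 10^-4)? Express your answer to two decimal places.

pH = 2.92

ICH2COOH ⇌ ICH2COO- + H+
From the ICE table, Ka = x²/(0.0037 − x) = 5.7 × 10^-4.
The 5% rule fails; solving x² + Ka·x − Ka·C₀ = 0 exactly:
x = [−0.00057 + √(0.00057² + 8.44e-06)]/2 = 1.19 × 10^-3 M
pH = −log(1.19 × 10^-3) = 2.92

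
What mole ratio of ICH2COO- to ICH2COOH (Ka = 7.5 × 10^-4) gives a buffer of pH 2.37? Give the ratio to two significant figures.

pKa = -log(7.5 × 10^-4) = 3.125
pH = pKa + log(r) ⇒ log(r) = 2.37 − 3.125 = -0.755
r = [ICH2COO-]/[ICH2COOH] = 10^(-0.755) = 0.176

ratio = 0.18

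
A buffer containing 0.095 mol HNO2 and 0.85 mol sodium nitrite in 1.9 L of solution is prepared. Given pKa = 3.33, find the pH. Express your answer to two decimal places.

Henderson–Hasselbalch: pH = pKa + log([NO2-]/[HNO2]) = 3.33 + log(0.85/0.095)
pH = 3.33 + (+0.952) = 4.28

pH = 4.28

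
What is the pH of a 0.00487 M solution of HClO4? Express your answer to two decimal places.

HClO4 is a strong acid and dissociates completely, so [H+] = 0.00487 M.
pH = -log(0.00487) = 2.31

pH = 2.31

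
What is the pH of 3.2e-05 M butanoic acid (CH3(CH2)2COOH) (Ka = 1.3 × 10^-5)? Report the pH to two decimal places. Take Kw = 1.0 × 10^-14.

pH = 4.83

CH3(CH2)2COOH ⇌ CH3(CH2)2COO- + H+
Let x = [H+] at equilibrium. Ka = x²/(3.2e-05 − x).
Here C₀/Ka ≈ 2.46, so the small-x approximation fails. Use the quadratic:
x = (−Ka + √(Ka² + 4·Ka·C₀))/2 = 1.49 × 10^-5 M
pH = −log(1.49 × 10^-5) = 4.83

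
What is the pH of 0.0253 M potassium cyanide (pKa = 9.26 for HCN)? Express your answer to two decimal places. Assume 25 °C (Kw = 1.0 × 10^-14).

pH = 10.83

CN- is the conjugate base of the weak acid HCN.
Ka = 10^(−9.26) = 5.50 × 10^-10
Kb = Kw/Ka = 1.0×10^-14 / 5.50 × 10^-10 = 1.82 × 10^-5
From the ICE table, Kb = [OH-]²/(0.0253 − [OH-]) = 1.82 × 10^-5.
Assume [OH-] ≪ 0.0253: [OH-] ≈ √(1.82 × 10^-5 × 0.0253) = 6.79 × 10^-4 M
Check: 2.7% ionized — well under 5%, approximation valid.
pOH = −log(6.79 × 10^-4) = 3.17; pH = 14.00 − 3.17 = 10.83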